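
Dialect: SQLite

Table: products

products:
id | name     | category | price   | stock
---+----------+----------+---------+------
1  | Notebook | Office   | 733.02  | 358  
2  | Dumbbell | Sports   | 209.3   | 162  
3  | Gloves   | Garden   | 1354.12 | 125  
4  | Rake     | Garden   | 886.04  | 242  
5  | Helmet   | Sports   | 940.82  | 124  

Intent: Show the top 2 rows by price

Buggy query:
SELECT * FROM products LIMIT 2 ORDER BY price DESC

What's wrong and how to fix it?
Bug: ORDER BY cannot follow LIMIT; LIMIT is the final clause

Fix: Sort with ORDER BY, then apply LIMIT

Corrected query:
SELECT * FROM products ORDER BY price DESC LIMIT 2

Result:
id | name   | category | price   | stock
---+--------+----------+---------+------
3  | Gloves | Garden   | 1354.12 | 125  
5  | Helmet | Sports   | 940.82  | 124  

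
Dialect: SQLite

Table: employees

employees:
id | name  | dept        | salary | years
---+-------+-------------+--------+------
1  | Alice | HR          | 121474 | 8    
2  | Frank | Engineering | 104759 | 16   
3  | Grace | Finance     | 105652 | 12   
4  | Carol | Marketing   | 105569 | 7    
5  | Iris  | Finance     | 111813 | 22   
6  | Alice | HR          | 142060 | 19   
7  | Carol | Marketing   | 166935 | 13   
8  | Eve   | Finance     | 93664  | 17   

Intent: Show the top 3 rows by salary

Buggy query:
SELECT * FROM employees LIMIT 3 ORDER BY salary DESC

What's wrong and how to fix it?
Bug: LIMIT must come after ORDER BY

Fix: Sort with ORDER BY, then apply LIMIT

Corrected query:
SELECT * FROM employees ORDER BY salary DESC LIMIT 3

Result:
id | name  | dept      | salary | years
---+-------+-----------+--------+------
7  | Carol | Marketing | 166935 | 13   
6  | Alice | HR        | 142060 | 19   
1  | Alice | HR        | 121474 | 8    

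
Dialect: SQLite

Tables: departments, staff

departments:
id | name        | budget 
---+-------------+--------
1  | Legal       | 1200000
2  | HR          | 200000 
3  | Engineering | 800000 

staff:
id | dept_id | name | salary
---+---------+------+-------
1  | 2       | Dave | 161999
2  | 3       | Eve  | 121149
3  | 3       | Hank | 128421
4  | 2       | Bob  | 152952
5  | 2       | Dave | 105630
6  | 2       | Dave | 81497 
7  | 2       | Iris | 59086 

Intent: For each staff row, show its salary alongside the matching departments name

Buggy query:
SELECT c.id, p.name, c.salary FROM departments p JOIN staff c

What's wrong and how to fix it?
Bug: JOIN with no ON clause produces a cartesian product; every staff row pairs with every departments row

Fix: Add ON c.dept_id = p.id to the JOIN

Corrected query:
SELECT c.id, p.name, c.salary FROM departments p JOIN staff c ON c.dept_id = p.id

Result:
id | name        | salary
---+-------------+-------
1  | HR          | 161999
2  | Engineering | 121149
3  | Engineering | 128421
4  | HR          | 152952
5  | HR          | 105630
6  | HR          | 81497 
7  | HR          | 59086 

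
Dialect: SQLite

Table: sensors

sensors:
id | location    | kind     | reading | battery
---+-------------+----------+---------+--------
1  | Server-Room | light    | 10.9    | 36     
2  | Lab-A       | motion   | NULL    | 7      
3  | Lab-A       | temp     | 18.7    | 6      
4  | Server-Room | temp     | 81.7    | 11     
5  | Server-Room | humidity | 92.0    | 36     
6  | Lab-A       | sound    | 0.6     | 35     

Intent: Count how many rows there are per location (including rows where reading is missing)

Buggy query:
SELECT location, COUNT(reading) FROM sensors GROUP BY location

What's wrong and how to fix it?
Bug: COUNT(column) counts non-NULL values only; rows with NULL reading aren't counted

Fix: Replace COUNT(reading) with COUNT(*)

Corrected query:
SELECT location, COUNT(*) FROM sensors GROUP BY location

Result:
location    | COUNT(*)
------------+---------
Lab-A       | 3       
Server-Room | 3       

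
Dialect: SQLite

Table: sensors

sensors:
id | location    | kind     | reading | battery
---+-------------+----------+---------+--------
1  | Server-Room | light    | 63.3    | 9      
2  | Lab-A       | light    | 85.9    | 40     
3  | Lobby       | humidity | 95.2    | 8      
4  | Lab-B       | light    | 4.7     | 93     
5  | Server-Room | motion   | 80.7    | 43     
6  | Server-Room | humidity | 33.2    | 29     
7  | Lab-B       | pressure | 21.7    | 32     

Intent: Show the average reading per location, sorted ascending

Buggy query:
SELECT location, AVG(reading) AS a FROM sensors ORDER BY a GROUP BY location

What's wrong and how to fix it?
Bug: ORDER BY appears before GROUP BY; SQL clause order requires GROUP BY first

Fix: Reorder: SELECT … FROM … GROUP BY … ORDER BY …

Corrected query:
SELECT location, AVG(reading) AS a FROM sensors GROUP BY location ORDER BY a

Result:
location    | a        
------------+----------
Lab-B       | 13.2     
Server-Room | 59.066667
Lab-A       | 85.9     
Lobby       | 95.2     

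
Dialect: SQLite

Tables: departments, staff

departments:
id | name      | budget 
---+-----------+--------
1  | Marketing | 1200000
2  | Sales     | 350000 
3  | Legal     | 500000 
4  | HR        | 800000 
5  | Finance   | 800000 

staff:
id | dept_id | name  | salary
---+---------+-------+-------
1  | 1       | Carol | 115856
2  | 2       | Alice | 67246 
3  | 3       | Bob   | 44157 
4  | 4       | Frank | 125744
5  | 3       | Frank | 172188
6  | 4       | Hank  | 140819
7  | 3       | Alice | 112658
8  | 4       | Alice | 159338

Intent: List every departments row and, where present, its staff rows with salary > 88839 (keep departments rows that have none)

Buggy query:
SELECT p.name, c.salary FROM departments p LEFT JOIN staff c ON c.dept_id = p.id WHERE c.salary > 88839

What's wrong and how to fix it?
Bug: A WHERE condition on the right-hand table after LEFT JOIN drops unmatched parents

Fix: Move the right-table condition into the ON clause so unmatched parents are kept

Corrected query:
SELECT p.name, c.salary FROM departments p LEFT JOIN staff c ON c.dept_id = p.id AND c.salary > 88839

Result:
name      | salary
----------+-------
Marketing | 115856
Sales     | NULL  
Legal     | 112658
Legal     | 172188
HR        | 125744
HR        | 140819
HR        | 159338
Finance   | NULL  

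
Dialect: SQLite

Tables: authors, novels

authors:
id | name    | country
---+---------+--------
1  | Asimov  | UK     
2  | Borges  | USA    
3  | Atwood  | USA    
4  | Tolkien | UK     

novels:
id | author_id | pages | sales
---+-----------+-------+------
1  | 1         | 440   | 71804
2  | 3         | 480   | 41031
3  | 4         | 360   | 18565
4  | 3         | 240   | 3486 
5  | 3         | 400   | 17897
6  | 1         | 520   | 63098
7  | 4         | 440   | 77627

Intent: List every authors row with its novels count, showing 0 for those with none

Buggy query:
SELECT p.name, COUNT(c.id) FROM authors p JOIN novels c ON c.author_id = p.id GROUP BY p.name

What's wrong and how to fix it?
Bug: INNER JOIN drops authors rows that have no matching novels rows

Fix: Switch to LEFT JOIN to retain unmatched parent rows

Corrected query:
SELECT p.name, COUNT(c.id) FROM authors p LEFT JOIN novels c ON c.author_id = p.id GROUP BY p.name

Result:
name    | COUNT(c.id)
--------+------------
Asimov  | 2          
Atwood  | 3          
Borges  | 0          
Tolkien | 2          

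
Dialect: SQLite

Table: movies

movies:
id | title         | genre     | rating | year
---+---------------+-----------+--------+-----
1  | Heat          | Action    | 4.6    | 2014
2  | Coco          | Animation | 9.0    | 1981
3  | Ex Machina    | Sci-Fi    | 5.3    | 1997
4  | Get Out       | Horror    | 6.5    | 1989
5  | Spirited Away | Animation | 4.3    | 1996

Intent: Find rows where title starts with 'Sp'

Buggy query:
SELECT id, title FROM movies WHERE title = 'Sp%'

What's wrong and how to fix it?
Bug: '=' compares the literal string including the % character; pattern matching needs LIKE

Fix: Replace '=' with LIKE so 'Sp%' is treated as a pattern

Corrected query:
SELECT id, title FROM movies WHERE title LIKE 'Sp%'

Result:
id | title        
---+--------------
5  | Spirited Away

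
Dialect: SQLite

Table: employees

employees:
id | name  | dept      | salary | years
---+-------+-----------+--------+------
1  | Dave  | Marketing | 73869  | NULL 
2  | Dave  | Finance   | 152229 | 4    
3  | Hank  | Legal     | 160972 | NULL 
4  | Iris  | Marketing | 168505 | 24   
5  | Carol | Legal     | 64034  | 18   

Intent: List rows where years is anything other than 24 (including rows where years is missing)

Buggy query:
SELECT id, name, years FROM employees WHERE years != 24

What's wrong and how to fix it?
Bug: 'years != 24' is unknown when years is NULL, so NULL rows are silently excluded

Fix: Handle NULL separately with IS NULL alongside the inequality

Corrected query:
SELECT id, name, years FROM employees WHERE years != 24 OR years IS NULL

Result:
id | name  | years
---+-------+------
1  | Dave  | NULL 
2  | Dave  | 4    
3  | Hank  | NULL 
5  | Carol | 18   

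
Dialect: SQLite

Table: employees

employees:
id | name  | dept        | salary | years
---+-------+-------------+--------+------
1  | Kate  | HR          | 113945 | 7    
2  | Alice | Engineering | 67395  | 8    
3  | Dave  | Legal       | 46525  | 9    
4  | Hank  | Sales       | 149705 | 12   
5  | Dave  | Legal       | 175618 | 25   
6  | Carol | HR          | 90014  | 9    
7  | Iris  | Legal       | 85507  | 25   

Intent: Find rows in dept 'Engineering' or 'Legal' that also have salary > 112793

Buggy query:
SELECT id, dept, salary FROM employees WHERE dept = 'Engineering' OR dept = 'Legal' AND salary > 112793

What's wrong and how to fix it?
Bug: AND binds tighter than OR, so this parses as dept = 'Engineering' OR (dept = 'Legal' AND salary > 112793)

Fix: Add parentheses around the OR so the AND applies to both alternatives

Corrected query:
SELECT id, dept, salary FROM employees WHERE (dept = 'Engineering' OR dept = 'Legal') AND salary > 112793

Result:
id | dept  | salary
---+-------+-------
5  | Legal | 175618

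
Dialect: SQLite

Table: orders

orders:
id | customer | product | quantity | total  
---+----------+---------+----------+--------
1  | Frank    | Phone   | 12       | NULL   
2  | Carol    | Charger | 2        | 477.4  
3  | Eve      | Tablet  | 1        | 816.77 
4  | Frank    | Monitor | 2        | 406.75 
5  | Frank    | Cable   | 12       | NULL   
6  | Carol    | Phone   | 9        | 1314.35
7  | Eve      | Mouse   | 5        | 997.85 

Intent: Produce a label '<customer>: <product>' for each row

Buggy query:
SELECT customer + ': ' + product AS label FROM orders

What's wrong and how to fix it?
Bug: '+' is numeric addition; on text columns SQLite converts them to 0 instead of concatenating

Fix: Use the || operator for string concatenation

Corrected query:
SELECT customer || ': ' || product AS label FROM orders

Result:
label         
--------------
Frank: Phone  
Carol: Charger
Eve: Tablet   
Frank: Monitor
Frank: Cable  
Carol: Phone  
Eve: Mouse    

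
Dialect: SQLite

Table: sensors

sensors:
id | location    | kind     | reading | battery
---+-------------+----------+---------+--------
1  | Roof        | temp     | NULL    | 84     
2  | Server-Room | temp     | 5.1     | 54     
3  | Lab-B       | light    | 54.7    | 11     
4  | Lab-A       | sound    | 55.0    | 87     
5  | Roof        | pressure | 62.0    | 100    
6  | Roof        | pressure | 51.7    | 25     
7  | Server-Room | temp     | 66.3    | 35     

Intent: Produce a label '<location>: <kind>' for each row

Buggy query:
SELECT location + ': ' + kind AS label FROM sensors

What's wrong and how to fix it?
Bug: '+' is numeric addition; on text columns SQLite converts them to 0 instead of concatenating

Fix: Use the || operator for string concatenation

Corrected query:
SELECT location || ': ' || kind AS label FROM sensors

Result:
label            
-----------------
Roof: temp       
Server-Room: temp
Lab-B: light     
Lab-A: sound     
Roof: pressure   
Roof: pressure   
Server-Room: temp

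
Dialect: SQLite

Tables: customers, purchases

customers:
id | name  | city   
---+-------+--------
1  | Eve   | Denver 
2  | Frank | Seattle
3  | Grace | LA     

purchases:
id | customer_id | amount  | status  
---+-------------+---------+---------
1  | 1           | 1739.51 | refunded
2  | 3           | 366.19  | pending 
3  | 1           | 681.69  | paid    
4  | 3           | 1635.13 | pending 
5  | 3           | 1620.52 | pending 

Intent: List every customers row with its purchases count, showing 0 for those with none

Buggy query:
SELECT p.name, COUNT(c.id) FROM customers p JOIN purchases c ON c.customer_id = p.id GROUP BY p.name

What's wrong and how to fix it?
Bug: An inner join excludes parents with zero children

Fix: Use LEFT JOIN so parents without children still appear (COUNT(c.id) gives 0)

Corrected query:
SELECT p.name, COUNT(c.id) FROM customers p LEFT JOIN purchases c ON c.customer_id = p.id GROUP BY p.name

Result:
name  | COUNT(c.id)
------+------------
Eve   | 2          
Frank | 0          
Grace | 3          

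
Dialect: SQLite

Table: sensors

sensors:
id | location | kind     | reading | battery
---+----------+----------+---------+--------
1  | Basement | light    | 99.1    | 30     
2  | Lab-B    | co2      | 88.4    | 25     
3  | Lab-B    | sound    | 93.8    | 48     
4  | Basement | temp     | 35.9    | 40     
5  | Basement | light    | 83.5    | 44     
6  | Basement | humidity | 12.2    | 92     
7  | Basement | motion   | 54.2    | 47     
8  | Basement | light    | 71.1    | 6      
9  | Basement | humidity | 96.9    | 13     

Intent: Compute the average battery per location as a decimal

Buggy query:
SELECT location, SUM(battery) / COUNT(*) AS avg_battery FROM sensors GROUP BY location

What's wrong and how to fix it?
Bug: SUM(battery) and COUNT(*) are both integers; the division truncates the fractional part

Fix: Cast one side to REAL so the division keeps the fractional part

Corrected query:
SELECT location, SUM(battery) * 1.0 / COUNT(*) AS avg_battery FROM sensors GROUP BY location

Result:
location | avg_battery
---------+------------
Basement | 38.857143  
Lab-B    | 36.5       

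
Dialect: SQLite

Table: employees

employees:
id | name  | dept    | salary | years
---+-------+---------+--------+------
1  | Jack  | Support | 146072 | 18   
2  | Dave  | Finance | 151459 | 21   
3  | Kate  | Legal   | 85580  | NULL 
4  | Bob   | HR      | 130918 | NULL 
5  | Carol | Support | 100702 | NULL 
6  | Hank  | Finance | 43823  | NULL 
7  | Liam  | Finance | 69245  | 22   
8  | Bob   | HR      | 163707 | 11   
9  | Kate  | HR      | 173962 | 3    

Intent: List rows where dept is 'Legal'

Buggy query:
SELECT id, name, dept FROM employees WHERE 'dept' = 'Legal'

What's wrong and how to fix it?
Bug: 'dept' in single quotes is a string literal, not the column; the comparison is literal-vs-literal and never true

Fix: Remove the quotes around the column name (or use double quotes for an identifier)

Corrected query:
SELECT id, name, dept FROM employees WHERE dept = 'Legal'

Result:
id | name | dept 
---+------+------
3  | Kate | Legal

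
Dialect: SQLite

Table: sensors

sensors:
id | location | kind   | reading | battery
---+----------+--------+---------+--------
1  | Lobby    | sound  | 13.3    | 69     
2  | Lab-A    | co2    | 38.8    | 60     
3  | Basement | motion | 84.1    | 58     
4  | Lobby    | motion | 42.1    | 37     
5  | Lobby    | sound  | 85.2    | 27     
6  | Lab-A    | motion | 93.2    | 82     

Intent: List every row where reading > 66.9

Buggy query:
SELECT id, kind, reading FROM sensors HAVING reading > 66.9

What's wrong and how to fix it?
Bug: HAVING filters the output of aggregation, but this query has no GROUP BY and no aggregate functions, so SQLite rejects it (HAVING clause on a non-aggregate query); the condition here is per row

Fix: Replace HAVING with WHERE since the condition applies to individual rows

Corrected query:
SELECT id, kind, reading FROM sensors WHERE reading > 66.9

Result:
id | kind   | reading
---+--------+--------
3  | motion | 84.1   
5  | sound  | 85.2   
6  | motion | 93.2   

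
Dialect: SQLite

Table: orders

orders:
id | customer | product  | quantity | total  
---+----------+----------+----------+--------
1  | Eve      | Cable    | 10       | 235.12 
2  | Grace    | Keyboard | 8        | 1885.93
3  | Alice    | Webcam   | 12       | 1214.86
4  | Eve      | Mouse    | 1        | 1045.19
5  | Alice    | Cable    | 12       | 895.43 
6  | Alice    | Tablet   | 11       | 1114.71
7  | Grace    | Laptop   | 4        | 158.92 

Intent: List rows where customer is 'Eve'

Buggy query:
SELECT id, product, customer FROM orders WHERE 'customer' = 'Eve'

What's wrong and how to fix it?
Bug: Single quotes denote string literals in SQL; the column name is being compared as a constant string

Fix: Reference the column as customer without single quotes

Corrected query:
SELECT id, product, customer FROM orders WHERE customer = 'Eve'

Result:
id | product | customer
---+---------+---------
1  | Cable   | Eve     
4  | Mouse   | Eve     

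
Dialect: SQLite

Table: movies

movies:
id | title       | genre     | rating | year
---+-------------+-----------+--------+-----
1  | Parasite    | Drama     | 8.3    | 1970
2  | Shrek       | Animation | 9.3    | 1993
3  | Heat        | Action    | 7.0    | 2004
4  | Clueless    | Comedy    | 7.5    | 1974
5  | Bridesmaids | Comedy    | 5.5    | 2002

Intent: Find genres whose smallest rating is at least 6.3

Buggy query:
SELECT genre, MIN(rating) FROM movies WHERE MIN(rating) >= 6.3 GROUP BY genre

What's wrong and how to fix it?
Bug: Aggregates like MIN are computed per group after WHERE runs

Fix: Use HAVING for the per-group MIN condition

Corrected query:
SELECT genre, MIN(rating) FROM movies GROUP BY genre HAVING MIN(rating) >= 6.3

Result:
genre     | MIN(rating)
----------+------------
Action    | 7          
Animation | 9.3        
Drama     | 8.3        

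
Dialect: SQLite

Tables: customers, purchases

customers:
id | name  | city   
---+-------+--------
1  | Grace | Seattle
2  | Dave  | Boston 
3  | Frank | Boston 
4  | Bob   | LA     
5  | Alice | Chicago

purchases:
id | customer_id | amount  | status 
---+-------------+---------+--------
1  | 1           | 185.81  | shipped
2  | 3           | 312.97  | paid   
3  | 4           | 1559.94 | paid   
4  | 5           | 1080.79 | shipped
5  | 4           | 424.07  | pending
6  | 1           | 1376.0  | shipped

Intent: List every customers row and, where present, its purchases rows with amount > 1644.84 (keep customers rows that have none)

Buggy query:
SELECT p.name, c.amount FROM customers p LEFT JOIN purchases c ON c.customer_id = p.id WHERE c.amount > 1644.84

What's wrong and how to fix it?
Bug: Filtering c.amount in WHERE discards the NULL rows produced by LEFT JOIN, turning it into an inner join

Fix: Move the right-table condition into the ON clause so unmatched parents are kept

Corrected query:
SELECT p.name, c.amount FROM customers p LEFT JOIN purchases c ON c.customer_id = p.id AND c.amount > 1644.84

Result:
name  | amount
------+-------
Grace | NULL  
Dave  | NULL  
Frank | NULL  
Bob   | NULL  
Alice | NULL  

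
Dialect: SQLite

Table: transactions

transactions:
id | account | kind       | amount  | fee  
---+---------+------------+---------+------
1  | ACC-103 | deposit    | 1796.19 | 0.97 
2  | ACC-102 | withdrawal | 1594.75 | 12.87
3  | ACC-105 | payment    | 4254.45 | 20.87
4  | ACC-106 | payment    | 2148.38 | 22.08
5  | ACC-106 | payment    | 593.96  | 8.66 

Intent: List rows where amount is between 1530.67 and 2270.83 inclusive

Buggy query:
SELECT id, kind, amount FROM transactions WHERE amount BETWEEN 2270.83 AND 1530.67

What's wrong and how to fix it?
Bug: The bounds are reversed; BETWEEN a AND b requires a <= b to match anything

Fix: Swap the bounds so the smaller value comes first

Corrected query:
SELECT id, kind, amount FROM transactions WHERE amount BETWEEN 1530.67 AND 2270.83

Result:
id | kind       | amount 
---+------------+--------
1  | deposit    | 1796.19
2  | withdrawal | 1594.75
4  | payment    | 2148.38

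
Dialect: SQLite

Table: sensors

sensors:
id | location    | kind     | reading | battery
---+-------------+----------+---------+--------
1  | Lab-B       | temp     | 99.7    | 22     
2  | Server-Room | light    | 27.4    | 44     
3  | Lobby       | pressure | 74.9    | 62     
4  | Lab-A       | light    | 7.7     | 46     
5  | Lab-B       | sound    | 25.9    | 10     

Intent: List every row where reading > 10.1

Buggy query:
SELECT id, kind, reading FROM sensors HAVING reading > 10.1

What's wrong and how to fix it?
Bug: This is a non-aggregate query (no GROUP BY, no aggregates), so in SQLite the HAVING clause is invalid here; a row-level condition belongs in WHERE

Fix: Use WHERE for row-level filtering

Corrected query:
SELECT id, kind, reading FROM sensors WHERE reading > 10.1

Result:
id | kind     | reading
---+----------+--------
1  | temp     | 99.7   
2  | light    | 27.4   
3  | pressure | 74.9   
5  | sound    | 25.9   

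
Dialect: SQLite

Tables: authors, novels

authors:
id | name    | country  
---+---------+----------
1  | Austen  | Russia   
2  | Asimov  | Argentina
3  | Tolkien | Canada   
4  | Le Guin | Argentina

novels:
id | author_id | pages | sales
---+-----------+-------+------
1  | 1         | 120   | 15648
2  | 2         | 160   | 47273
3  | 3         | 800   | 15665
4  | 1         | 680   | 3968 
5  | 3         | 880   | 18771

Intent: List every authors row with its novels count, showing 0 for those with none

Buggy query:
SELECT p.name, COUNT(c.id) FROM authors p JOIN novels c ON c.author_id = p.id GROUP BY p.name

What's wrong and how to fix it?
Bug: An inner join excludes parents with zero children

Fix: Use LEFT JOIN so parents without children still appear (COUNT(c.id) gives 0)

Corrected query:
SELECT p.name, COUNT(c.id) FROM authors p LEFT JOIN novels c ON c.author_id = p.id GROUP BY p.name

Result:
name    | COUNT(c.id)
--------+------------
Asimov  | 1          
Austen  | 2          
Le Guin | 0          
Tolkien | 2          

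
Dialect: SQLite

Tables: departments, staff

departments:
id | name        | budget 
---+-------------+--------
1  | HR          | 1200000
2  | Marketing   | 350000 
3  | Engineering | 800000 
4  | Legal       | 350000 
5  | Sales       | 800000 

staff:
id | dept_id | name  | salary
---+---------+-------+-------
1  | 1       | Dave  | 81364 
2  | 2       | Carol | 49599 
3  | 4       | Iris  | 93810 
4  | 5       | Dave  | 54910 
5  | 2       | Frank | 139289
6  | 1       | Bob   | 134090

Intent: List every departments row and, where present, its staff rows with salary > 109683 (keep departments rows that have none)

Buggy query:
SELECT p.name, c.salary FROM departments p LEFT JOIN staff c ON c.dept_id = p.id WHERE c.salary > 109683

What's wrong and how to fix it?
Bug: Filtering c.salary in WHERE discards the NULL rows produced by LEFT JOIN, turning it into an inner join

Fix: Put 'c.salary > 109683' in the JOIN's ON clause instead of WHERE

Corrected query:
SELECT p.name, c.salary FROM departments p LEFT JOIN staff c ON c.dept_id = p.id AND c.salary > 109683

Result:
name        | salary
------------+-------
HR          | 134090
Marketing   | 139289
Engineering | NULL  
Legal       | NULL  
Sales       | NULL  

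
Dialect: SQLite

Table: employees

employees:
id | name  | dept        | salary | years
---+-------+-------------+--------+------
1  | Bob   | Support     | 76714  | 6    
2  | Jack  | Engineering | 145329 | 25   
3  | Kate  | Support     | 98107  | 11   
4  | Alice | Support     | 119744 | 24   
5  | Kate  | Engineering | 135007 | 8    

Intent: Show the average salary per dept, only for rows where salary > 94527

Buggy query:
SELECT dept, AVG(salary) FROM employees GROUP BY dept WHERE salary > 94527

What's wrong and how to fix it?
Bug: WHERE cannot follow GROUP BY

Fix: Place WHERE between FROM and GROUP BY

Corrected query:
SELECT dept, AVG(salary) FROM employees WHERE salary > 94527 GROUP BY dept

Result:
dept        | AVG(salary)
------------+------------
Engineering | 140168     
Support     | 108925.5   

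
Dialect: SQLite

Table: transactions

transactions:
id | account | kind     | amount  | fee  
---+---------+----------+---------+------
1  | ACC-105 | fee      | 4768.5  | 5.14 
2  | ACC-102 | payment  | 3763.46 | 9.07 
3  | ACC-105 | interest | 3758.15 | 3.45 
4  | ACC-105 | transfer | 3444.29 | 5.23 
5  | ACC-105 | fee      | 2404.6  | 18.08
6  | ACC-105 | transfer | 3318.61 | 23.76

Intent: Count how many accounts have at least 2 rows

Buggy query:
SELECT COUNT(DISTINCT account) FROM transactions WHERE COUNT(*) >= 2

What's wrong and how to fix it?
Bug: COUNT(*) cannot appear in WHERE; the per-group count doesn't exist yet

Fix: Use a subquery that GROUPs and filters with HAVING, then count its rows

Corrected query:
SELECT COUNT(*) FROM (SELECT account FROM transactions GROUP BY account HAVING COUNT(*) >= 2)

Result:
COUNT(*)
--------
1       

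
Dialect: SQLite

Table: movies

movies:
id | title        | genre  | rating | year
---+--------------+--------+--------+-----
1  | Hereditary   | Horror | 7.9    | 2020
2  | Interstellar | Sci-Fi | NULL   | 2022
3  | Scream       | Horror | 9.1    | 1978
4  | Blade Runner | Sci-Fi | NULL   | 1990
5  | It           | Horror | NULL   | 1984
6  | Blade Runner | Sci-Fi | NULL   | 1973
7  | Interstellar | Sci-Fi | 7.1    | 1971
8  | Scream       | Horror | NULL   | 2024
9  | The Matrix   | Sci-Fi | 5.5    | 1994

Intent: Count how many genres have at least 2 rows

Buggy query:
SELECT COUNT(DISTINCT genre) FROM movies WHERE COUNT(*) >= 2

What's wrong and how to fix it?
Bug: COUNT(*) cannot appear in WHERE; the per-group count doesn't exist yet

Fix: Use a subquery that GROUPs and filters with HAVING, then count its rows

Corrected query:
SELECT COUNT(*) FROM (SELECT genre FROM movies GROUP BY genre HAVING COUNT(*) >= 2)

Result:
COUNT(*)
--------
2       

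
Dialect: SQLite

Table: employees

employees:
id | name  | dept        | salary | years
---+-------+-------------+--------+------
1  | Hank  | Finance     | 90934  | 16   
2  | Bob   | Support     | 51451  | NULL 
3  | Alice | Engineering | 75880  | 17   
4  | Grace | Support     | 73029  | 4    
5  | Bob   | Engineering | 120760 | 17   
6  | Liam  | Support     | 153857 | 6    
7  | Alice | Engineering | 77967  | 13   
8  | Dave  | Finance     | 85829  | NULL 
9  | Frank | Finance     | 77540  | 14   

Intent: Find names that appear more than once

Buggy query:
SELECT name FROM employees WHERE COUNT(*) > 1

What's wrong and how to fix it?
Bug: WHERE can't reference COUNT(*); aggregates are computed after WHERE

Fix: Group first, then use HAVING for the count condition

Corrected query:
SELECT name FROM employees GROUP BY name HAVING COUNT(*) > 1

Result:
name 
-----
Alice
Bob  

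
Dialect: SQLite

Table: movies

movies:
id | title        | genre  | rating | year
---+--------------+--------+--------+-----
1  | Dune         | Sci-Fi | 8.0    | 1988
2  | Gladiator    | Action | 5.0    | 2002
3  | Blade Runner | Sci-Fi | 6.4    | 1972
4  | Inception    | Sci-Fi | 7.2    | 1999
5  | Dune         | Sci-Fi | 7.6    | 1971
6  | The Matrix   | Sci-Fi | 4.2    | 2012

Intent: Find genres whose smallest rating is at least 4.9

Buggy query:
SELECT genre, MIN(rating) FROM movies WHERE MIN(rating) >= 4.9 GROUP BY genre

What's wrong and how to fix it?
Bug: Aggregates like MIN are computed per group after WHERE runs

Fix: Use HAVING for the per-group MIN condition

Corrected query:
SELECT genre, MIN(rating) FROM movies GROUP BY genre HAVING MIN(rating) >= 4.9

Result:
genre  | MIN(rating)
-------+------------
Action | 5          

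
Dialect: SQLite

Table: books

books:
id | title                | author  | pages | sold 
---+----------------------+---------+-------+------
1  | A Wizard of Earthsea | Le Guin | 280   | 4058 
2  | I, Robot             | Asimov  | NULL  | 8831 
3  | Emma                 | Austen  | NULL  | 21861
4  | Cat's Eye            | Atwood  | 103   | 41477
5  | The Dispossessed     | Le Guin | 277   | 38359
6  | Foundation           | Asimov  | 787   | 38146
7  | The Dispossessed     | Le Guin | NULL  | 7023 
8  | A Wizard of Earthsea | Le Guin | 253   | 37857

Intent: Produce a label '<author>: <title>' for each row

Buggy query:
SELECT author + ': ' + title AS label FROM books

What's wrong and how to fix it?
Bug: SQLite uses || for string concatenation; + coerces text to numbers (yielding 0)

Fix: Replace + with || to concatenate text

Corrected query:
SELECT author || ': ' || title AS label FROM books

Result:
label                        
-----------------------------
Le Guin: A Wizard of Earthsea
Asimov: I, Robot             
Austen: Emma                 
Atwood: Cat's Eye            
Le Guin: The Dispossessed    
Asimov: Foundation           
Le Guin: The Dispossessed    
Le Guin: A Wizard of Earthsea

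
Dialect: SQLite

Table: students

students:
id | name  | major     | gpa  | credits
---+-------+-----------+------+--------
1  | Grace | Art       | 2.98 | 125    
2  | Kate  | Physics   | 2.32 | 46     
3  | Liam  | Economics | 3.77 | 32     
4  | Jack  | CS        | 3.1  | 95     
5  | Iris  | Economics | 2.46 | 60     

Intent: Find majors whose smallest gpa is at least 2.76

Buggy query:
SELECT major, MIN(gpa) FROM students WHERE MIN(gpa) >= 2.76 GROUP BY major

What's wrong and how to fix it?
Bug: MIN() in WHERE is a misuse of aggregate

Fix: Use HAVING for the per-group MIN condition

Corrected query:
SELECT major, MIN(gpa) FROM students GROUP BY major HAVING MIN(gpa) >= 2.76

Result:
major | MIN(gpa)
------+---------
Art   | 2.98    
CS    | 3.1     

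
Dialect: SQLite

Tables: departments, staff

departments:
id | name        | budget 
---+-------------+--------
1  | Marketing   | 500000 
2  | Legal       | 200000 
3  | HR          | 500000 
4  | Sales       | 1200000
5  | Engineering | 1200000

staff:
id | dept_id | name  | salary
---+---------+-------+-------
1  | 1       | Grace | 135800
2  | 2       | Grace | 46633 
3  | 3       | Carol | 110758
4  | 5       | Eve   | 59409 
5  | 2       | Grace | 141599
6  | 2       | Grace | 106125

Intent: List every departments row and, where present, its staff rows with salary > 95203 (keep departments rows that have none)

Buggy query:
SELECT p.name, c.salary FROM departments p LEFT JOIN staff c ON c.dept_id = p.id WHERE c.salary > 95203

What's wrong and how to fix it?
Bug: A WHERE condition on the right-hand table after LEFT JOIN drops unmatched parents

Fix: Move the right-table condition into the ON clause so unmatched parents are kept

Corrected query:
SELECT p.name, c.salary FROM departments p LEFT JOIN staff c ON c.dept_id = p.id AND c.salary > 95203

Result:
name        | salary
------------+-------
Marketing   | 135800
Legal       | 106125
Legal       | 141599
HR          | 110758
Sales       | NULL  
Engineering | NULL  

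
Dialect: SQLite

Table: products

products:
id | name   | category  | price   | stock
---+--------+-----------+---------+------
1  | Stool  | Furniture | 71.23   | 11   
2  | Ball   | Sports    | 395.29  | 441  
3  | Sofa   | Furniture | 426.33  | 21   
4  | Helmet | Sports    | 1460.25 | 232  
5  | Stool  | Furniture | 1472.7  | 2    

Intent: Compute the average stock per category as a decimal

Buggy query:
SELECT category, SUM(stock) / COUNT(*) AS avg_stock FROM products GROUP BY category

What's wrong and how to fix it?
Bug: SUM(stock) and COUNT(*) are both integers; the division truncates the fractional part

Fix: Cast one side to REAL so the division keeps the fractional part

Corrected query:
SELECT category, SUM(stock) * 1.0 / COUNT(*) AS avg_stock FROM products GROUP BY category

Result:
category  | avg_stock
----------+----------
Furniture | 11.333333
Sports    | 336.5    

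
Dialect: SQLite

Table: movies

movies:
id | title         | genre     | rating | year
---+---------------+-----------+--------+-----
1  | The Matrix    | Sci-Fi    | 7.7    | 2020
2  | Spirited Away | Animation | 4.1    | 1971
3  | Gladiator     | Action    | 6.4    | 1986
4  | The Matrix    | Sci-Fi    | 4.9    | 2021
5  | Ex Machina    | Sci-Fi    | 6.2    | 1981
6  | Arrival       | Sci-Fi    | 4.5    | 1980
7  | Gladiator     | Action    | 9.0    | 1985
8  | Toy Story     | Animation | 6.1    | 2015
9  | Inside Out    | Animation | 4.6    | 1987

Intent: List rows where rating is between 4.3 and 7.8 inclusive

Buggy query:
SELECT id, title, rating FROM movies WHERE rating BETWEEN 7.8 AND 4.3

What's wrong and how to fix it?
Bug: The bounds are reversed; BETWEEN a AND b requires a <= b to match anything

Fix: Write BETWEEN 4.3 AND 7.8

Corrected query:
SELECT id, title, rating FROM movies WHERE rating BETWEEN 4.3 AND 7.8

Result:
id | title      | rating
---+------------+-------
1  | The Matrix | 7.7   
3  | Gladiator  | 6.4   
4  | The Matrix | 4.9   
5  | Ex Machina | 6.2   
6  | Arrival    | 4.5   
8  | Toy Story  | 6.1   
9  | Inside Out | 4.6   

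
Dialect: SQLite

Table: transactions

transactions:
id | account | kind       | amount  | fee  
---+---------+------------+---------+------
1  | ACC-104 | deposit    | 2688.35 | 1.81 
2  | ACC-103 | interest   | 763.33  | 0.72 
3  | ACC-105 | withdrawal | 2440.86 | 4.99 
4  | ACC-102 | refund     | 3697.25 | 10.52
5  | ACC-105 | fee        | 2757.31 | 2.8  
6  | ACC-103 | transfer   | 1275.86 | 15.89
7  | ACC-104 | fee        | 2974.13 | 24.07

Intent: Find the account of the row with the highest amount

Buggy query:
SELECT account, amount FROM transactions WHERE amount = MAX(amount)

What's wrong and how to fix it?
Bug: MAX(amount) is an aggregate and cannot be used directly in WHERE

Fix: Wrap MAX in a scalar subquery so WHERE compares against a single value

Corrected query:
SELECT account, amount FROM transactions WHERE amount = (SELECT MAX(amount) FROM transactions)

Result:
account | amount 
--------+--------
ACC-102 | 3697.25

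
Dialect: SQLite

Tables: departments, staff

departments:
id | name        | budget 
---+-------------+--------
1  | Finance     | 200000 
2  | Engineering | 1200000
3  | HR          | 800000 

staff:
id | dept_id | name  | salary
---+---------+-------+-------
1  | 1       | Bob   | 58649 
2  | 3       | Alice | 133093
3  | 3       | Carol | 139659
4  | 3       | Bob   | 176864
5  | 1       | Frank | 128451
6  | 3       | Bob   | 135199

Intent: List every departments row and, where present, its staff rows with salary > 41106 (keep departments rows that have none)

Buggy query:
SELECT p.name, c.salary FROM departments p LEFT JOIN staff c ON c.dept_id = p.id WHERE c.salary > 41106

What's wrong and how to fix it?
Bug: A WHERE condition on the right-hand table after LEFT JOIN drops unmatched parents

Fix: Move the right-table condition into the ON clause so unmatched parents are kept

Corrected query:
SELECT p.name, c.salary FROM departments p LEFT JOIN staff c ON c.dept_id = p.id AND c.salary > 41106

Result:
name        | salary
------------+-------
Finance     | 58649 
Finance     | 128451
Engineering | NULL  
HR          | 133093
HR          | 135199
HR          | 139659
HR          | 176864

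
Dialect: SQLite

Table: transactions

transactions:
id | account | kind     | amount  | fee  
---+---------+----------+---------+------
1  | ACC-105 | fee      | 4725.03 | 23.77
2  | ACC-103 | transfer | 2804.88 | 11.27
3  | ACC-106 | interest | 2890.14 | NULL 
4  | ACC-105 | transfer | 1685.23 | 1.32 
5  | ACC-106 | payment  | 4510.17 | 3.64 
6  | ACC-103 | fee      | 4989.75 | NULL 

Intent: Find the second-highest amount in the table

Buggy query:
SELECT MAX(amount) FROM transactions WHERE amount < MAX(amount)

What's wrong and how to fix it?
Bug: MAX(amount) on the right of the comparison is an aggregate-in-WHERE error

Fix: Put the inner MAX in a scalar subquery

Corrected query:
SELECT MAX(amount) FROM transactions WHERE amount < (SELECT MAX(amount) FROM transactions)

Result:
MAX(amount)
-----------
4725.03    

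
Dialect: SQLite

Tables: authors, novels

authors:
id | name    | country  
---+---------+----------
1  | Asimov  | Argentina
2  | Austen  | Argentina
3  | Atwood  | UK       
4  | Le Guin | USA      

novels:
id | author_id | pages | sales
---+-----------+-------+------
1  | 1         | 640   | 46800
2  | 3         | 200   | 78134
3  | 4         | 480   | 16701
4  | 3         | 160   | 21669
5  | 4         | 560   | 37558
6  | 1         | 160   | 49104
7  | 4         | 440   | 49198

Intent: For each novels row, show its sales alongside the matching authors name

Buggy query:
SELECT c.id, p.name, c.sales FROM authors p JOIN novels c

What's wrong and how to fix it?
Bug: JOIN with no ON clause produces a cartesian product; every novels row pairs with every authors row

Fix: Specify the join condition linking the foreign key to the parent id

Corrected query:
SELECT c.id, p.name, c.sales FROM authors p JOIN novels c ON c.author_id = p.id

Result:
id | name    | sales
---+---------+------
1  | Asimov  | 46800
2  | Atwood  | 78134
3  | Le Guin | 16701
4  | Atwood  | 21669
5  | Le Guin | 37558
6  | Asimov  | 49104
7  | Le Guin | 49198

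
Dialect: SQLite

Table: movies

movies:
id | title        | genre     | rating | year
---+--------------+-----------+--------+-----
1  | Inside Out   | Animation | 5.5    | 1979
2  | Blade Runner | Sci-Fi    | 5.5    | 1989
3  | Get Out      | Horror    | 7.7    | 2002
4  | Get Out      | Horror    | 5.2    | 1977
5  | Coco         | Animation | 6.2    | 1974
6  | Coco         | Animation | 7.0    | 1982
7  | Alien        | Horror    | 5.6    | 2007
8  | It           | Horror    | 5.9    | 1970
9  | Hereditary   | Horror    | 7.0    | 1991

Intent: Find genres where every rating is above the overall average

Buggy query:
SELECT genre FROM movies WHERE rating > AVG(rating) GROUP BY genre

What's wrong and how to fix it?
Bug: AVG() is an aggregate; it can't sit directly in WHERE

Fix: Compute the overall average in a scalar subquery and compare each group's MIN against it in HAVING

Corrected query:
SELECT genre FROM movies GROUP BY genre HAVING MIN(rating) > (SELECT AVG(rating) FROM movies)

Result:
(no rows)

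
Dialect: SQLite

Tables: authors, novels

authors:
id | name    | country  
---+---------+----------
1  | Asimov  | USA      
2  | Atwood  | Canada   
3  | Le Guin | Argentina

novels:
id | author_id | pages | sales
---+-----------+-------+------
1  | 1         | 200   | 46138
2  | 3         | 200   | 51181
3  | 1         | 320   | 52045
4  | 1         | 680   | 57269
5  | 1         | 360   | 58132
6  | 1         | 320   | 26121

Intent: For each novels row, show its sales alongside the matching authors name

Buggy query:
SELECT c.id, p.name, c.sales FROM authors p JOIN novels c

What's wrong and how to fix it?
Bug: JOIN with no ON clause produces a cartesian product; every novels row pairs with every authors row

Fix: Add ON c.author_id = p.id to the JOIN

Corrected query:
SELECT c.id, p.name, c.sales FROM authors p JOIN novels c ON c.author_id = p.id

Result:
id | name    | sales
---+---------+------
1  | Asimov  | 46138
2  | Le Guin | 51181
3  | Asimov  | 52045
4  | Asimov  | 57269
5  | Asimov  | 58132
6  | Asimov  | 26121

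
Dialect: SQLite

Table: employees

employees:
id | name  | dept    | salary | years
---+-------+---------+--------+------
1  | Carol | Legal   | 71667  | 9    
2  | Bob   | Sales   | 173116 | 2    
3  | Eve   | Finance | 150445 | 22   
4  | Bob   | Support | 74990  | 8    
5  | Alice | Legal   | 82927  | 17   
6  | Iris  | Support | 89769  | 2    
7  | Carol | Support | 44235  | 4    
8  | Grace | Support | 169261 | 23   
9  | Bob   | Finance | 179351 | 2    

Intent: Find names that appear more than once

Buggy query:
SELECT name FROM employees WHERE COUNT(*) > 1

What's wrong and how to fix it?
Bug: COUNT(*) is an aggregate and cannot be used in WHERE

Fix: GROUP BY name, then filter groups with HAVING COUNT(*) > 1

Corrected query:
SELECT name FROM employees GROUP BY name HAVING COUNT(*) > 1

Result:
name 
-----
Bob  
Carol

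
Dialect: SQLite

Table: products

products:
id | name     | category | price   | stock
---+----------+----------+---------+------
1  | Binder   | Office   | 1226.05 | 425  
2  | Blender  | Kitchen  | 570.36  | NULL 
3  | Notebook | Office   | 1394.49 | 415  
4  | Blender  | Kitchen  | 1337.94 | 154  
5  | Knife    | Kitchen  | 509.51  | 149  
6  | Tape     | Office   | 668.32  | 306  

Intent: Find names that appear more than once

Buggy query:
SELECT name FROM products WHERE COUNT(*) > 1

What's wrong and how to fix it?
Bug: WHERE can't reference COUNT(*); aggregates are computed after WHERE

Fix: GROUP BY name, then filter groups with HAVING COUNT(*) > 1

Corrected query:
SELECT name FROM products GROUP BY name HAVING COUNT(*) > 1

Result:
name   
-------
Blender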